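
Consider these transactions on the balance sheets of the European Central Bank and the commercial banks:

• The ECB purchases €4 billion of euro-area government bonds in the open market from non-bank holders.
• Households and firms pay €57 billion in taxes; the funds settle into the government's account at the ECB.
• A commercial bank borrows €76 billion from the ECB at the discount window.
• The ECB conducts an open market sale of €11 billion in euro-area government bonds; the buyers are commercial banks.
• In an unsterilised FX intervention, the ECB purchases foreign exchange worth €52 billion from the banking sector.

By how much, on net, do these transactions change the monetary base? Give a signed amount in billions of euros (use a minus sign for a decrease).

Asset purchase (from non-banks) €4 billion: ECB balance sheet expands → +€4B.
Government account inflow €57 billion: reserves shift to a non-base liability → −€57B.
Discount-window loan €76 billion: ECB balance sheet expands → +€76B.
OMO sale (to banks) €11 billion: ECB balance sheet contracts → −€11B.
FX purchase €52 billion: ECB balance sheet expands → +€52B.
Net: 4 − 57 + 76 − 11 + 52 = +€64 billion.

+€64 billion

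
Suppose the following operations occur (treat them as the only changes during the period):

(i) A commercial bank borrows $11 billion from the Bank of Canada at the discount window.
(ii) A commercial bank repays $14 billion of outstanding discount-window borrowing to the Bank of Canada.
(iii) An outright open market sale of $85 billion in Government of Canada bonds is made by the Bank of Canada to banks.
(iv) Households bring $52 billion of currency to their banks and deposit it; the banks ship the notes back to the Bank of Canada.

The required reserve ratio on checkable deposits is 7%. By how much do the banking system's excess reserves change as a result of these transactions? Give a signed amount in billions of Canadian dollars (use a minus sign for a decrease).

Discount-window loan $11 billion: reserves +$11B, deposits 0.
Discount-window repayment $14 billion: reserves −$14B, deposits 0.
OMO sale (to banks) $85 billion: reserves −$85B, deposits 0.
Currency deposit $52 billion: reserves +$52B, deposits +$52B.
Totals: Δreserves = −$36B, Δdeposits = +$52B.
Δrequired reserves = 7% × +$52B = +$3.64B.
Δexcess reserves = Δreserves − Δrequired = −$36B − (+$3.64B) = -$39.64 billion.

-$39.64 billion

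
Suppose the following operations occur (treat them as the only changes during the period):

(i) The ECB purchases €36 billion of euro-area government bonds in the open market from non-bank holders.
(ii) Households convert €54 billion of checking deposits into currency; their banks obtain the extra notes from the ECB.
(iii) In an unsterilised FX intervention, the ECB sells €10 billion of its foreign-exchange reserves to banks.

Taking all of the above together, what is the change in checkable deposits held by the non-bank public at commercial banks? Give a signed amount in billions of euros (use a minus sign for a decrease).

Asset purchase (from non-banks) €36 billion: non-bank counterparties' bank balances rise → +€36B.
Currency withdrawal €54 billion: non-bank counterparties' bank balances fall → −€54B.
FX sale €10 billion: the counterparty is a bank, so public deposits are unchanged → 0.
Net: 36 − 54 + 0 = -€18 billion.

-€18 billion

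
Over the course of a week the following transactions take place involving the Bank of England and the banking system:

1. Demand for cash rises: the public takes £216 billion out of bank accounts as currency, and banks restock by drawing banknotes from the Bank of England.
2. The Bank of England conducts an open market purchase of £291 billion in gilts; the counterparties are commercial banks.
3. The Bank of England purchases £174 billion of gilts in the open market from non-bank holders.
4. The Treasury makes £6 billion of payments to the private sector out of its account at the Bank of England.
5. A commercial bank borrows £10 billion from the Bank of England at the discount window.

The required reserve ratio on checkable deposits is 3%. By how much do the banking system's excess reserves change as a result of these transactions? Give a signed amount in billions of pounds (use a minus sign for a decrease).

+£266.08 billion

Currency withdrawal £216 billion: reserves −£216B, deposits −£216B.
OMO purchase (from banks) £291 billion: reserves +£291B, deposits 0.
Asset purchase (from non-banks) £174 billion: reserves +£174B, deposits +£174B.
Government spending £6 billion: reserves +£6B, deposits +£6B.
Discount-window loan £10 billion: reserves +£10B, deposits 0.
Totals: Δreserves = +£265B, Δdeposits = −£36B.
Δrequired reserves = 3% × −£36B = −£1.08B.
Δexcess reserves = Δreserves − Δrequired = +£265B − (−£1.08B) = +£266.08 billion.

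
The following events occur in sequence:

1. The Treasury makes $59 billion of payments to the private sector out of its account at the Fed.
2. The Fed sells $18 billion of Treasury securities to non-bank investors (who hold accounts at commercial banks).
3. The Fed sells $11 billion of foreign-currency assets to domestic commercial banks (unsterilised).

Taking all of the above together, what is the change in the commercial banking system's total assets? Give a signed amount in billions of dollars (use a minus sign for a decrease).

+$41 billion

Government spending $59 billion: bank balance sheets expand → +$59B.
Asset sale (to non-banks) $18 billion: bank balance sheets shrink → −$18B.
FX sale $11 billion: just an asset swap on bank balance sheets → 0.
Net: 59 − 18 + 0 = +$41 billion.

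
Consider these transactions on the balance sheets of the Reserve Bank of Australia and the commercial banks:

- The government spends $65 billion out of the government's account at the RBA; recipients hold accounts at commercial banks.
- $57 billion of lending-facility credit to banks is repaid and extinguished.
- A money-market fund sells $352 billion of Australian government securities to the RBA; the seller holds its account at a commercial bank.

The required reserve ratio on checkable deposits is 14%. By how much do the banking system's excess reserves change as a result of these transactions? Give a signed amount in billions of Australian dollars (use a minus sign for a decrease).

Government spending $65 billion: reserves +$65B, deposits +$65B.
Discount-window repayment $57 billion: reserves −$57B, deposits 0.
Asset purchase (from non-banks) $352 billion: reserves +$352B, deposits +$352B.
Totals: Δreserves = +$360B, Δdeposits = +$417B.
Δrequired reserves = 14% × +$417B = +$58.38B.
Δexcess reserves = Δreserves − Δrequired = +$360B − (+$58.38B) = +$301.62 billion.

+$301.62 billion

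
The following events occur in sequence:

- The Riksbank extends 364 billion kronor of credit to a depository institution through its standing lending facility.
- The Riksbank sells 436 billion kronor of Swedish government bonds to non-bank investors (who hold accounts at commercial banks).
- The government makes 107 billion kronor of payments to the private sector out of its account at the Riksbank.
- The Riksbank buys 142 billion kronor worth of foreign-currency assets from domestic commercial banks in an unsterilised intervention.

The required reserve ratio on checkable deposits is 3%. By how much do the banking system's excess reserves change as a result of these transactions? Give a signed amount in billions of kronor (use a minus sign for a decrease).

Discount-window loan 364 billion kronor: reserves +364B, deposits 0.
Asset sale (to non-banks) 436 billion kronor: reserves −436B, deposits −436B.
Government spending 107 billion kronor: reserves +107B, deposits +107B.
FX purchase 142 billion kronor: reserves +142B, deposits 0.
Totals: Δreserves = +177B, Δdeposits = −329B.
Δrequired reserves = 3% × −329B = −9.87B.
Δexcess reserves = Δreserves − Δrequired = +177B − (−9.87B) = +186.87 billion.

+186.87 billion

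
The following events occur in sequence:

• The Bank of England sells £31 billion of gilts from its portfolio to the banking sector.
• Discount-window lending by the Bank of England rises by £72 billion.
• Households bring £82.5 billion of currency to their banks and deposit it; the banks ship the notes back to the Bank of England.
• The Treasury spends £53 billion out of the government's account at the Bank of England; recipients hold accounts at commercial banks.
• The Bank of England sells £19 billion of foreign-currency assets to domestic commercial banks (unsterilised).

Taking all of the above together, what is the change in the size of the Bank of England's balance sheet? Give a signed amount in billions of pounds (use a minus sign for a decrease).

Bank of England balance sheet:
  Assets:      Securities −£31B, Loans to banks +£72B, Foreign assets −£19B
  Liabilities: Bank reserves +£157.5B, Currency in circulation −£82.5B, Government deposits −£53B
Change in total Bank of England assets = +£22 billion.

+£22 billion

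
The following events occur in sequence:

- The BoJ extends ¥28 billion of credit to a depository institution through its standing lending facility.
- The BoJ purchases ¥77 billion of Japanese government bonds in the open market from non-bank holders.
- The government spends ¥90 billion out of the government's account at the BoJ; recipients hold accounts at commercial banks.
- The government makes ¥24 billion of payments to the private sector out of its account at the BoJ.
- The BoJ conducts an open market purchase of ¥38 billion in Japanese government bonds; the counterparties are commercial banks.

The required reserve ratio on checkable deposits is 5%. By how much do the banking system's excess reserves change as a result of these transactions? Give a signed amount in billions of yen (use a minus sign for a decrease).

+¥247.45 billion

Discount-window loan ¥28 billion: reserves +¥28B, deposits 0.
Asset purchase (from non-banks) ¥77 billion: reserves +¥77B, deposits +¥77B.
Government spending ¥90 billion: reserves +¥90B, deposits +¥90B.
Government spending ¥24 billion: reserves +¥24B, deposits +¥24B.
OMO purchase (from banks) ¥38 billion: reserves +¥38B, deposits 0.
Totals: Δreserves = +¥257B, Δdeposits = +¥191B.
Δrequired reserves = 5% × +¥191B = +¥9.55B.
Δexcess reserves = Δreserves − Δrequired = +¥257B − (+¥9.55B) = +¥247.45 billion.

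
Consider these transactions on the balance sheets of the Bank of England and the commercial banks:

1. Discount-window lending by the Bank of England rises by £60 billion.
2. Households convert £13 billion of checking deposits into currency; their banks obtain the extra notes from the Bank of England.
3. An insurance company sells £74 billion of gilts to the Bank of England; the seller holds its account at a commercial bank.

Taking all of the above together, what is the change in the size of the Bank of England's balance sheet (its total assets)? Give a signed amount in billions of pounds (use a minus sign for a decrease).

Discount-window loan £60 billion: a Bank of England asset is acquired → +£60B.
Currency withdrawal £13 billion: only the composition of liabilities changes → 0.
Asset purchase (from non-banks) £74 billion: a Bank of England asset is acquired → +£74B.
Net: 60 + 0 + 74 = +£134 billion.

+£134 billion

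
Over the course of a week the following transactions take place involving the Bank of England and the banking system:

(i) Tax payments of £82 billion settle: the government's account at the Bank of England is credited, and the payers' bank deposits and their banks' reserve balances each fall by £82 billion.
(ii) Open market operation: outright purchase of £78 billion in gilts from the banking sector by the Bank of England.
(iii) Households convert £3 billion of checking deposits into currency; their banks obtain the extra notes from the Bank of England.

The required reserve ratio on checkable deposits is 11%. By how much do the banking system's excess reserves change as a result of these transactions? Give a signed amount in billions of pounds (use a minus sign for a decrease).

+£2.35 billion

Government account inflow £82 billion: reserves −£82B, deposits −£82B.
OMO purchase (from banks) £78 billion: reserves +£78B, deposits 0.
Currency withdrawal £3 billion: reserves −£3B, deposits −£3B.
Totals: Δreserves = −£7B, Δdeposits = −£85B.
Δrequired reserves = 11% × −£85B = −£9.35B.
Δexcess reserves = Δreserves − Δrequired = −£7B − (−£9.35B) = +£2.35 billion.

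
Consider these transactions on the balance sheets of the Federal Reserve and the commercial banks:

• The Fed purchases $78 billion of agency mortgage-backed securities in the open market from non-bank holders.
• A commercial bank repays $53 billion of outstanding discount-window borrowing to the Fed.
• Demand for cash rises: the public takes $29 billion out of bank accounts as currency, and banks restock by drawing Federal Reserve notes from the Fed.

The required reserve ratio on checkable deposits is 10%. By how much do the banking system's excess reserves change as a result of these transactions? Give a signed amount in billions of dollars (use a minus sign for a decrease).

-$8.9 billion

Asset purchase (from non-banks) $78 billion: reserves +$78B, deposits +$78B.
Discount-window repayment $53 billion: reserves −$53B, deposits 0.
Currency withdrawal $29 billion: reserves −$29B, deposits −$29B.
Totals: Δreserves = −$4B, Δdeposits = +$49B.
Δrequired reserves = 10% × +$49B = +$4.9B.
Δexcess reserves = Δreserves − Δrequired = −$4B − (+$4.9B) = -$8.9 billion.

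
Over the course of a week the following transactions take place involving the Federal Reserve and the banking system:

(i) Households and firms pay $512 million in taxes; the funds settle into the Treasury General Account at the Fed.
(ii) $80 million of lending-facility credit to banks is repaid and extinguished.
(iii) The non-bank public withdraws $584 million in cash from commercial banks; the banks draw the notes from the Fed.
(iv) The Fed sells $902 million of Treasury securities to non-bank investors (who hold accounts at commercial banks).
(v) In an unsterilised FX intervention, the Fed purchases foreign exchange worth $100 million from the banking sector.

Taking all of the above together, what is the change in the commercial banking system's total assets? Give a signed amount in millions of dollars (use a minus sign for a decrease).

Government account inflow $512 million: bank balance sheets shrink → −$512M.
Discount-window repayment $80 million: bank balance sheets shrink → −$80M.
Currency withdrawal $584 million: bank balance sheets shrink → −$584M.
Asset sale (to non-banks) $902 million: bank balance sheets shrink → −$902M.
FX purchase $100 million: just an asset swap on bank balance sheets → 0.
Net: −512 − 80 − 584 − 902 + 0 = -$2078 million.

-$2078 million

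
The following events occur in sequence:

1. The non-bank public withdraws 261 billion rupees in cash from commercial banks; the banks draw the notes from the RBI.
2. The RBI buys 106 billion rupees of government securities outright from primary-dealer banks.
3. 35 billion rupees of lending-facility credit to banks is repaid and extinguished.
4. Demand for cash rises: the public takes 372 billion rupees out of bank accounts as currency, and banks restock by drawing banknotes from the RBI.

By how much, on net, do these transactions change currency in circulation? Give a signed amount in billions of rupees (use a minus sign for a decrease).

Currency withdrawal 261 billion rupees: notes leave the central bank → +261B.
OMO purchase (from banks) 106 billion rupees: no currency enters or leaves circulation → 0.
Discount-window repayment 35 billion rupees: no currency enters or leaves circulation → 0.
Currency withdrawal 372 billion rupees: notes leave the central bank → +372B.
Net: 261 + 0 + 0 + 372 = +633 billion.

+633 billion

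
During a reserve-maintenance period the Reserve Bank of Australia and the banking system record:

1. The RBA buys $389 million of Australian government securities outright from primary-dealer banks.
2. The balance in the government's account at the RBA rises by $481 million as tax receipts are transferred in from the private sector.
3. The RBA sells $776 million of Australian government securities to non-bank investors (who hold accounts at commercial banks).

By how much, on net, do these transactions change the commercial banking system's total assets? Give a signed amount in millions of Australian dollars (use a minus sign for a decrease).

-$1257 million

RBA balance sheet:
  Assets:      Securities −$387M
  Liabilities: Bank reserves −$868M, Government deposits +$481M
Commercial banking system:
  Assets:      Reserves at CB −$868M, Securities −$389M
  Liabilities: Checkable deposits −$1257M
Change in total bank assets = -$1257 million.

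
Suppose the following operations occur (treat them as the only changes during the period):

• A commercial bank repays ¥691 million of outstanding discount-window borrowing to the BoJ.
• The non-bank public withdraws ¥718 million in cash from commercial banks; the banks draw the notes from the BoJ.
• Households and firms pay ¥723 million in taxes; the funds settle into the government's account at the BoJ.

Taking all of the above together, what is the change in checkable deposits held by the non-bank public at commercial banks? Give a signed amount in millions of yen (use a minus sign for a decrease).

BoJ balance sheet:
  Assets:      Loans to banks −¥691M
  Liabilities: Bank reserves −¥2132M, Currency in circulation +¥718M, Government deposits +¥723M
Commercial banking system:
  Assets:      Reserves at CB −¥2132M
  Liabilities: Checkable deposits −¥1441M, Borrowings from CB −¥691M
So the change in checkable deposits held by the non-bank public at commercial banks is -¥1441 million.

-¥1441 million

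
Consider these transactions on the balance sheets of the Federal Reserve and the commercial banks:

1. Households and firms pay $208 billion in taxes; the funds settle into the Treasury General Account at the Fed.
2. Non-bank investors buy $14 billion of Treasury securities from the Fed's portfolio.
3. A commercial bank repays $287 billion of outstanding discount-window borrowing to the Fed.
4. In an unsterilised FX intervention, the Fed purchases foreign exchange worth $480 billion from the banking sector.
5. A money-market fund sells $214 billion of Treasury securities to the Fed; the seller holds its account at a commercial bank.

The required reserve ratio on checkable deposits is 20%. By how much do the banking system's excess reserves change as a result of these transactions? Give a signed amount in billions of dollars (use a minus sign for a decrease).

+$186.6 billion

Government account inflow $208 billion: reserves −$208B, deposits −$208B.
Asset sale (to non-banks) $14 billion: reserves −$14B, deposits −$14B.
Discount-window repayment $287 billion: reserves −$287B, deposits 0.
FX purchase $480 billion: reserves +$480B, deposits 0.
Asset purchase (from non-banks) $214 billion: reserves +$214B, deposits +$214B.
Totals: Δreserves = +$185B, Δdeposits = −$8B.
Δrequired reserves = 20% × −$8B = −$1.6B.
Δexcess reserves = Δreserves − Δrequired = +$185B − (−$1.6B) = +$186.6 billion.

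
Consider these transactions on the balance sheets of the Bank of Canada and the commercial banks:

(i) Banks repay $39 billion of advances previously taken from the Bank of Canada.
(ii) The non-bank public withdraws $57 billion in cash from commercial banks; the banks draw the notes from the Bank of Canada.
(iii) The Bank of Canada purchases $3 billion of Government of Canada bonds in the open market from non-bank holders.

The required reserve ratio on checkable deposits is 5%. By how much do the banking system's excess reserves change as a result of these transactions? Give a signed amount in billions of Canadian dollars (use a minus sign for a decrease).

-$90.3 billion

Discount-window repayment $39 billion: reserves −$39B, deposits 0.
Currency withdrawal $57 billion: reserves −$57B, deposits −$57B.
Asset purchase (from non-banks) $3 billion: reserves +$3B, deposits +$3B.
Totals: Δreserves = −$93B, Δdeposits = −$54B.
Δrequired reserves = 5% × −$54B = −$2.7B.
Δexcess reserves = Δreserves − Δrequired = −$93B − (−$2.7B) = -$90.3 billion.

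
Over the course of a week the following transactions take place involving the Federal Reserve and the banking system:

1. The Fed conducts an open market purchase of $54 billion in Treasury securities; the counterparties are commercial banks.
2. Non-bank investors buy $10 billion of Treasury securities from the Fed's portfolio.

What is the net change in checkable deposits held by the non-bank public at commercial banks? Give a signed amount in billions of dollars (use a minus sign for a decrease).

OMO purchase (from banks) $54 billion: the counterparty is a bank, so public deposits are unchanged → 0.
Asset sale (to non-banks) $10 billion: non-bank counterparties' bank balances fall → −$10B.
Net: 0 − 10 = -$10 billion.

-$10 billion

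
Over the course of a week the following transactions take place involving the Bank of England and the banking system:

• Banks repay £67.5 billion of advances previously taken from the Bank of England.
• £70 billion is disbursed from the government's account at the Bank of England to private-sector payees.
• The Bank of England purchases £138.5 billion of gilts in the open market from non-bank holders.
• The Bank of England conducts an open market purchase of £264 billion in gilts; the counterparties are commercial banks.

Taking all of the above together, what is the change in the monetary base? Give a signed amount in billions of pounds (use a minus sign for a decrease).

Bank of England balance sheet:
  Assets:      Securities +£402.5B, Loans to banks −£67.5B
  Liabilities: Bank reserves +£405B, Government deposits −£70B
Monetary base = currency + reserves: 0 + (+£405B) = +£405 billion.

+£405 billion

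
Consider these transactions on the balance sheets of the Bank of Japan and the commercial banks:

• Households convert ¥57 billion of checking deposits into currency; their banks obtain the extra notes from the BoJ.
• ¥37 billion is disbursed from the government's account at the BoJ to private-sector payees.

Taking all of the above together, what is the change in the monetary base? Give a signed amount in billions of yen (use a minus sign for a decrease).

+¥37 billion

Currency withdrawal ¥57 billion: just a shift between currency and reserves — both are base money → 0.
Government spending ¥37 billion: a non-base liability converts back to reserves → +¥37B.
Net: 0 + 37 = +¥37 billion.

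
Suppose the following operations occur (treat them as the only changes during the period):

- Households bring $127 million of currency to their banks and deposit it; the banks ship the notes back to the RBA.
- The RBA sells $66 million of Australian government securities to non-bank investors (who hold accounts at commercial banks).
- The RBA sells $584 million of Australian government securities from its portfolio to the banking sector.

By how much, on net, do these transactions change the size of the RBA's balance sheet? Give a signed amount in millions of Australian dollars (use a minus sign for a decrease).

-$650 million

RBA balance sheet:
  Assets:      Securities −$650M
  Liabilities: Bank reserves −$523M, Currency in circulation −$127M
Commercial banking system:
  Assets:      Reserves at CB −$523M, Securities +$584M
  Liabilities: Checkable deposits +$61M
Change in total RBA assets = -$650 million.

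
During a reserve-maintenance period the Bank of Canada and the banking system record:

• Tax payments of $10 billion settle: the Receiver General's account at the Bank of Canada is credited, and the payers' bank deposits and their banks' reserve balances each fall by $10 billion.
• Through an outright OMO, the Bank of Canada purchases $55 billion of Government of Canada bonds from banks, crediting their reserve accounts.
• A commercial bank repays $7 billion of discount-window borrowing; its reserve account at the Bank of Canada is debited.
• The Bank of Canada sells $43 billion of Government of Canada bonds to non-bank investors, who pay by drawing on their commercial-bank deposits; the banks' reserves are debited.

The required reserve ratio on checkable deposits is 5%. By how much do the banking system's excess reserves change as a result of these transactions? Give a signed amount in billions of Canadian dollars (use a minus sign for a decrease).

Government account inflow $10 billion: reserves −$10B, deposits −$10B.
OMO purchase (from banks) $55 billion: reserves +$55B, deposits 0.
Discount-window repayment $7 billion: reserves −$7B, deposits 0.
Asset sale (to non-banks) $43 billion: reserves −$43B, deposits −$43B.
Totals: Δreserves = −$5B, Δdeposits = −$53B.
Δrequired reserves = 5% × −$53B = −$2.65B.
Δexcess reserves = Δreserves − Δrequired = −$5B − (−$2.65B) = -$2.35 billion.

-$2.35 billion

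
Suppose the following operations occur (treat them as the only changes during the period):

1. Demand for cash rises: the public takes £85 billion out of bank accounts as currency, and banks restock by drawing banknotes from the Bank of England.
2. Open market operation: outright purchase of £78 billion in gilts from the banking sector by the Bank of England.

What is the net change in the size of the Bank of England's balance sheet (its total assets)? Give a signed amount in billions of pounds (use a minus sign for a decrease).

+£78 billion

Currency withdrawal £85 billion: only the composition of liabilities changes → 0.
OMO purchase (from banks) £78 billion: a Bank of England asset is acquired → +£78B.
Net: 0 + 78 = +£78 billion.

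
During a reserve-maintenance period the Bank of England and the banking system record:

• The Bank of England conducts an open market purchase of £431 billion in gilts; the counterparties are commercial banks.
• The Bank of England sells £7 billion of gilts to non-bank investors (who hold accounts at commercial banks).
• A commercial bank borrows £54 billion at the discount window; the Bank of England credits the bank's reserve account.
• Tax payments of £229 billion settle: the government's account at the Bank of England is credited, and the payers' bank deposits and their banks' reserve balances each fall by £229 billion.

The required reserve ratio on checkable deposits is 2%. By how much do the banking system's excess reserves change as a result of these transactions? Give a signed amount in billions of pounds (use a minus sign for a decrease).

OMO purchase (from banks) £431 billion: reserves +£431B, deposits 0.
Asset sale (to non-banks) £7 billion: reserves −£7B, deposits −£7B.
Discount-window loan £54 billion: reserves +£54B, deposits 0.
Government account inflow £229 billion: reserves −£229B, deposits −£229B.
Totals: Δreserves = +£249B, Δdeposits = −£236B.
Δrequired reserves = 2% × −£236B = −£4.72B.
Δexcess reserves = Δreserves − Δrequired = +£249B − (−£4.72B) = +£253.72 billion.

+£253.72 billion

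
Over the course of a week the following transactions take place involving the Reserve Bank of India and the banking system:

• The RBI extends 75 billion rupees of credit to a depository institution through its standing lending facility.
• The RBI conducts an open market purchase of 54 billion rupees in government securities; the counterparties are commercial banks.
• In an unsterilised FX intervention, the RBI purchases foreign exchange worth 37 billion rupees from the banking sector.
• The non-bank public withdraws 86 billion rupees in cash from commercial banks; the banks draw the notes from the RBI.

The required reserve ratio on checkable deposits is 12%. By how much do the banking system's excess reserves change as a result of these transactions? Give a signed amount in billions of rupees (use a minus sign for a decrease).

+90.32 billion

Discount-window loan 75 billion rupees: reserves +75B, deposits 0.
OMO purchase (from banks) 54 billion rupees: reserves +54B, deposits 0.
FX purchase 37 billion rupees: reserves +37B, deposits 0.
Currency withdrawal 86 billion rupees: reserves −86B, deposits −86B.
Totals: Δreserves = +80B, Δdeposits = −86B.
Δrequired reserves = 12% × −86B = −10.32B.
Δexcess reserves = Δreserves − Δrequired = +80B − (−10.32B) = +90.32 billion.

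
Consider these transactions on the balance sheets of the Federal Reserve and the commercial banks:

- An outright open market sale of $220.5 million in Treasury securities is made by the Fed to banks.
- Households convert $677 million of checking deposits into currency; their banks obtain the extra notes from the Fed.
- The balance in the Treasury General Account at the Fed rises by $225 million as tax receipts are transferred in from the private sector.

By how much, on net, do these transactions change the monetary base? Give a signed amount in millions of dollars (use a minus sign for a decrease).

-$445.5 million

OMO sale (to banks) $220.5 million: Fed balance sheet contracts → −$220.5M.
Currency withdrawal $677 million: just a shift between currency and reserves — both are base money → 0.
Government account inflow $225 million: reserves shift to a non-base liability → −$225M.
Net: −220.5 + 0 − 225 = -$445.5 million.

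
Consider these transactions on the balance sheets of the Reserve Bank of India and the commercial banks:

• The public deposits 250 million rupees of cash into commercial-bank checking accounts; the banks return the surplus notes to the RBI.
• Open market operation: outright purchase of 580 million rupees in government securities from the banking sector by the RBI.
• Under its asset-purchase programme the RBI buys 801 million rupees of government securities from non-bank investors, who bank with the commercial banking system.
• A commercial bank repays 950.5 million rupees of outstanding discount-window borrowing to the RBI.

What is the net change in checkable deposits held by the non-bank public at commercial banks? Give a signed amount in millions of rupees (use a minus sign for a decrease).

+1051 million

RBI balance sheet:
  Assets:      Securities +1381M, Loans to banks −950.5M
  Liabilities: Bank reserves +680.5M, Currency in circulation −250M
Commercial banking system:
  Assets:      Reserves at CB +680.5M, Securities −580M
  Liabilities: Checkable deposits +1051M, Borrowings from CB −950.5M
So the change in checkable deposits held by the non-bank public at commercial banks is +1051 million.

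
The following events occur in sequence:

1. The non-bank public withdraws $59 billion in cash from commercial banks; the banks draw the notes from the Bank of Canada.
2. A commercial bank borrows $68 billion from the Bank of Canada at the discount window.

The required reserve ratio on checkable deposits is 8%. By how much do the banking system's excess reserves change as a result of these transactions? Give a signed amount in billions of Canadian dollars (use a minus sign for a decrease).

+$13.72 billion

Currency withdrawal $59 billion: reserves −$59B, deposits −$59B.
Discount-window loan $68 billion: reserves +$68B, deposits 0.
Totals: Δreserves = +$9B, Δdeposits = −$59B.
Δrequired reserves = 8% × −$59B = −$4.72B.
Δexcess reserves = Δreserves − Δrequired = +$9B − (−$4.72B) = +$13.72 billion.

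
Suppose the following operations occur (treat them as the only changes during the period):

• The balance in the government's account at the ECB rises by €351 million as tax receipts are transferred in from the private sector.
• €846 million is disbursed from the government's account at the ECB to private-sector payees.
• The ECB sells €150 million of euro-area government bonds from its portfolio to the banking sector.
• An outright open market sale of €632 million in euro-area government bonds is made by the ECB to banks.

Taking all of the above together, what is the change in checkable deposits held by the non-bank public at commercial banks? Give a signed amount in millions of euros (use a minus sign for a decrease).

Government account inflow €351 million: non-bank counterparties' bank balances fall → −€351M.
Government spending €846 million: non-bank counterparties' bank balances rise → +€846M.
OMO sale (to banks) €150 million: the counterparty is a bank, so public deposits are unchanged → 0.
OMO sale (to banks) €632 million: the counterparty is a bank, so public deposits are unchanged → 0.
Net: −351 + 846 + 0 + 0 = +€495 million.

+€495 million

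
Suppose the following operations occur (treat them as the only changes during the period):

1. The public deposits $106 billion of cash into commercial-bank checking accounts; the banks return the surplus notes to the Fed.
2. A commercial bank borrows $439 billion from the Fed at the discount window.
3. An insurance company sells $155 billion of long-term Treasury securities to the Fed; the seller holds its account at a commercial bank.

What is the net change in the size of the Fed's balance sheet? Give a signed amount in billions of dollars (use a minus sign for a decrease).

Currency deposit $106 billion: only the composition of liabilities changes → 0.
Discount-window loan $439 billion: a Fed asset is acquired → +$439B.
Asset purchase (from non-banks) $155 billion: a Fed asset is acquired → +$155B.
Net: 0 + 439 + 155 = +$594 billion.

+$594 billion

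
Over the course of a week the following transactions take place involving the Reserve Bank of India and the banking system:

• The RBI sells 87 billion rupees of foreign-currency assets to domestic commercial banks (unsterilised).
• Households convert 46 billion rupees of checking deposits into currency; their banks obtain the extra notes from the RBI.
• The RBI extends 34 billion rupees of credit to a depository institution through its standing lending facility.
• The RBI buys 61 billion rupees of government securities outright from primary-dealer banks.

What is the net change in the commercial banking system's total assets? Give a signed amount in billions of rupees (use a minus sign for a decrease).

FX sale 87 billion rupees: just an asset swap on bank balance sheets → 0.
Currency withdrawal 46 billion rupees: bank balance sheets shrink → −46B.
Discount-window loan 34 billion rupees: bank balance sheets expand → +34B.
OMO purchase (from banks) 61 billion rupees: just an asset swap on bank balance sheets → 0.
Net: 0 − 46 + 34 + 0 = -12 billion.

-12 billion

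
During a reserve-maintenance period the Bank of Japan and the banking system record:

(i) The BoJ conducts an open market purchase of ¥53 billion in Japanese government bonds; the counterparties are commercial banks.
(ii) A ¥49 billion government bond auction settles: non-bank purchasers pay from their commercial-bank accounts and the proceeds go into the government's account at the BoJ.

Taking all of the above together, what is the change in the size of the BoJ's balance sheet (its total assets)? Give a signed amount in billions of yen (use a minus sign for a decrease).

OMO purchase (from banks) ¥53 billion: a BoJ asset is acquired → +¥53B.
Government account inflow ¥49 billion: only the composition of liabilities changes → 0.
Net: 53 + 0 = +¥53 billion.

+¥53 billion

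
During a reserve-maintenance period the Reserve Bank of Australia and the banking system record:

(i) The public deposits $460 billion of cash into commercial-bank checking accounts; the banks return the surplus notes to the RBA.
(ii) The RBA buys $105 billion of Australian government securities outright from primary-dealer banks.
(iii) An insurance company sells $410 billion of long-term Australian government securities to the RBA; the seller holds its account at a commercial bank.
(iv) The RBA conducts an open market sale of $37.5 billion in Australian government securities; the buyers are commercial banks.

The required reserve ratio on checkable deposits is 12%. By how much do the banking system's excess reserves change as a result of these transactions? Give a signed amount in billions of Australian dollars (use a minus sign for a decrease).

Currency deposit $460 billion: reserves +$460B, deposits +$460B.
OMO purchase (from banks) $105 billion: reserves +$105B, deposits 0.
Asset purchase (from non-banks) $410 billion: reserves +$410B, deposits +$410B.
OMO sale (to banks) $37.5 billion: reserves −$37.5B, deposits 0.
Totals: Δreserves = +$937.5B, Δdeposits = +$870B.
Δrequired reserves = 12% × +$870B = +$104.4B.
Δexcess reserves = Δreserves − Δrequired = +$937.5B − (+$104.4B) = +$833.1 billion.

+$833.1 billion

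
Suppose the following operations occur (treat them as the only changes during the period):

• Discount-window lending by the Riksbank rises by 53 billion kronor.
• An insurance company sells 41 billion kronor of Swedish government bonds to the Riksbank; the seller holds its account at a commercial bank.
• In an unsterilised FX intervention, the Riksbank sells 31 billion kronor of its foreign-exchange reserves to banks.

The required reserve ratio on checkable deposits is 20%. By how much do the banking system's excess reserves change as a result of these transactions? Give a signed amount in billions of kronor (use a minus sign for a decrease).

Discount-window loan 53 billion kronor: reserves +53B, deposits 0.
Asset purchase (from non-banks) 41 billion kronor: reserves +41B, deposits +41B.
FX sale 31 billion kronor: reserves −31B, deposits 0.
Totals: Δreserves = +63B, Δdeposits = +41B.
Δrequired reserves = 20% × +41B = +8.2B.
Δexcess reserves = Δreserves − Δrequired = +63B − (+8.2B) = +54.8 billion.

+54.8 billion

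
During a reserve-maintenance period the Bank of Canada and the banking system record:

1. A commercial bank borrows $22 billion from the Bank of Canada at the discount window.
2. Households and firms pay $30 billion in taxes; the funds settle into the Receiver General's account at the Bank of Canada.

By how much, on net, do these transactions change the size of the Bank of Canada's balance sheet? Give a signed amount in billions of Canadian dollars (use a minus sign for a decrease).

+$22 billion

Bank of Canada balance sheet:
  Assets:      Loans to banks +$22B
  Liabilities: Bank reserves −$8B, Government deposits +$30B
Change in total Bank of Canada assets = +$22 billion.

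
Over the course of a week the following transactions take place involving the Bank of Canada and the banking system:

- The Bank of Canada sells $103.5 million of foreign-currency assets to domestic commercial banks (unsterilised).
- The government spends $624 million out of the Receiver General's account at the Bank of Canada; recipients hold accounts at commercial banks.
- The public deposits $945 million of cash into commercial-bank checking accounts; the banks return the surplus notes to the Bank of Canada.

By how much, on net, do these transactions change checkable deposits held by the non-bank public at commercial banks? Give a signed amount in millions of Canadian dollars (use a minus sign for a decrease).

Bank of Canada balance sheet:
  Assets:      Foreign assets −$103.5M
  Liabilities: Bank reserves +$1465.5M, Currency in circulation −$945M, Government deposits −$624M
Commercial banking system:
  Assets:      Reserves at CB +$1465.5M, Foreign assets +$103.5M
  Liabilities: Checkable deposits +$1569M
So the change in checkable deposits held by the non-bank public at commercial banks is +$1569 million.

+$1569 million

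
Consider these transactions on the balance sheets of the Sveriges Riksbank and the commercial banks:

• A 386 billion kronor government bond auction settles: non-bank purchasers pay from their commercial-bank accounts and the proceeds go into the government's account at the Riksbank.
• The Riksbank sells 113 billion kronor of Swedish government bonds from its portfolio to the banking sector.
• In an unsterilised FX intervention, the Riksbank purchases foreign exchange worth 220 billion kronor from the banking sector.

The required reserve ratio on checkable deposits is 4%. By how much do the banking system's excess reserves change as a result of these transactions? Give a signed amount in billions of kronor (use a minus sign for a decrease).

Government account inflow 386 billion kronor: reserves −386B, deposits −386B.
OMO sale (to banks) 113 billion kronor: reserves −113B, deposits 0.
FX purchase 220 billion kronor: reserves +220B, deposits 0.
Totals: Δreserves = −279B, Δdeposits = −386B.
Δrequired reserves = 4% × −386B = −15.44B.
Δexcess reserves = Δreserves − Δrequired = −279B − (−15.44B) = -263.56 billion.

-263.56 billion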